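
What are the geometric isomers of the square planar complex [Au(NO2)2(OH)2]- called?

Working through the distinct placements yields 2 geometric isomers: NO2 cis; NO2 trans.

cis and trans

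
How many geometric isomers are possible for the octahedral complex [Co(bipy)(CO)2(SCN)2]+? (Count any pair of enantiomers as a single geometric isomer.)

3

An octahedron has six vertices in three trans pairs; every non-trans pair is cis.
Each bipy is bidentate and must span two cis positions.
There are 3 geometric isomers: CO trans, SCN cis; CO cis, SCN cis (chiral); CO cis, SCN trans.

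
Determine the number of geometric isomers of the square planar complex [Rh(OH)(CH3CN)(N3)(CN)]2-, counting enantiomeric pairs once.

3

A square has two trans pairs of vertices; adjacent vertices are cis.
There are 3 geometric isomers: (CH3CN/N3 trans, CN/OH trans); (CH3CN/OH trans, CN/N3 trans); (CH3CN/CN trans, N3/OH trans).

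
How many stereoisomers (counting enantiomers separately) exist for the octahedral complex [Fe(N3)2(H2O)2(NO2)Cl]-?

The six octahedral sites form three mutually perpendicular trans pairs.
Working through the distinct placements yields 6 geometric isomers: N3 cis, H2O cis (3 arrangements, 2 chiral); N3 trans, H2O cis; N3 cis, H2O trans; N3 trans, H2O trans.
Of these, 2 lack any improper symmetry element and so occur as enantiomeric pairs, giving 6 + 2 = 8 stereoisomers in total.

8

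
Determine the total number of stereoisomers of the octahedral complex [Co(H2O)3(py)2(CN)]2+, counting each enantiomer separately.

3

In an octahedral complex each vertex has one trans partner and four cis neighbours.
The distinct arrangements are (3 in all): H2O mer, py trans; H2O fac, py cis; H2O mer, py cis.
Each arrangement has an internal mirror plane or centre of symmetry, so none is chiral.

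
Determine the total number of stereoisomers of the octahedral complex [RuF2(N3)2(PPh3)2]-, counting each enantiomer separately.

6

Systematic placement gives 5 geometric isomers: F trans, N3 trans, PPh3 trans; F trans, N3 cis, PPh3 cis; F cis, N3 cis, PPh3 trans; F cis, N3 cis, PPh3 cis (chiral); F cis, N3 trans, PPh3 cis.
One of these lacks any improper symmetry element and so occurs as an enantiomeric pair, giving 5 + 1 = 6 stereoisomers in total.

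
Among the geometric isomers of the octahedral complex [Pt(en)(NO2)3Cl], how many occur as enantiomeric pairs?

0

In an octahedral complex each vertex has one trans partner and four cis neighbours.
Each en is bidentate and must span two cis positions.
The distinct arrangements are (2 in all): NO2 fac; NO2 mer.
Each arrangement has an internal mirror plane or centre of symmetry, so none is chiral.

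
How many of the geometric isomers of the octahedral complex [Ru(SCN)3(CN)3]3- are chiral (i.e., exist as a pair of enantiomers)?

0

The six octahedral sites form three mutually perpendicular trans pairs.
The distinct arrangements are (2 in all): SCN mer; SCN fac.
Each arrangement has an internal mirror plane or centre of symmetry, so none is chiral.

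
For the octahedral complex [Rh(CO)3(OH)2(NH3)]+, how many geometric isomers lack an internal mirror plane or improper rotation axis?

0

An octahedron has six vertices in three trans pairs; every non-trans pair is cis.
The distinct arrangements are (3 in all): CO mer, OH trans; CO mer, OH cis; CO fac, OH cis.
Each arrangement has an internal mirror plane or centre of symmetry, so none is chiral.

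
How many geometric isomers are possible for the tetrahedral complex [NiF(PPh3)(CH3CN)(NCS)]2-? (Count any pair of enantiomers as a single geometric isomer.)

1

All four vertices of a tetrahedron are equivalent and mutually adjacent, so cis/trans isomerism cannot arise.
Only one geometric arrangement is possible; it has no improper symmetry element, so it exists as a pair of enantiomers (2 stereoisomers).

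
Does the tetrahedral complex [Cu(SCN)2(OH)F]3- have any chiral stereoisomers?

no

All four vertices of a tetrahedron are equivalent and mutually adjacent, so cis/trans isomerism cannot arise.
Only one geometric arrangement is possible.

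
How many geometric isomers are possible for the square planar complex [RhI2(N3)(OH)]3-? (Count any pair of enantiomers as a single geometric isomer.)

In a square planar complex each vertex has one trans partner and two cis neighbours.
Systematic placement gives 2 geometric isomers: I cis; I trans.

2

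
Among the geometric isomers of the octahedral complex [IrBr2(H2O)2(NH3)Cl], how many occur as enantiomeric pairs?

In an octahedral complex each vertex has one trans partner and four cis neighbours.
The distinct arrangements are (6 in all): Br trans, H2O cis; Br trans, H2O trans; Br cis, H2O cis (3 arrangements, 2 chiral); Br cis, H2O trans.
Of these, 2 lack any improper symmetry element and so occur as enantiomeric pairs, giving 6 + 2 = 8 stereoisomers in total.

2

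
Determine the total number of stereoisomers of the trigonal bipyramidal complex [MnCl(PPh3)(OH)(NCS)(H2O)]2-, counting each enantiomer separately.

Placing the ligands in turn and identifying arrangements related by rotation or reflection leaves 10 distinct geometric isomers.
Of these, 10 lack any improper symmetry element and so occur as enantiomeric pairs, giving 10 + 10 = 20 stereoisomers in total.

20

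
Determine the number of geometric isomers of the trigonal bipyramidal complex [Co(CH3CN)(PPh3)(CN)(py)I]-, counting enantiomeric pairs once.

A trigonal bipyramid has two axial and three equatorial sites, which are chemically inequivalent.
Placing the ligands in turn and identifying arrangements related by rotation or reflection leaves 10 distinct geometric isomers.

10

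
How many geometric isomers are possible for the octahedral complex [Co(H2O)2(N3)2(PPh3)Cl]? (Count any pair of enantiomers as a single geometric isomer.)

6

In an octahedral complex each vertex has one trans partner and four cis neighbours.
There are 6 geometric isomers: H2O cis, N3 cis (3 arrangements, 2 chiral); H2O cis, N3 trans; H2O trans, N3 cis; H2O trans, N3 trans.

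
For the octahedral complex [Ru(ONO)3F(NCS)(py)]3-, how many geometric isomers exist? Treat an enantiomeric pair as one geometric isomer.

4

In an octahedral complex each vertex has one trans partner and four cis neighbours.
The distinct arrangements are (4 in all): ONO mer (3 arrangements); ONO fac (chiral).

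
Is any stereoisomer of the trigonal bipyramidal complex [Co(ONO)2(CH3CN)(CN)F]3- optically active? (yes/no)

yes

In a trigonal bipyramid the two axial positions differ from the three equatorial ones.
Placing the ligands in turn and identifying arrangements related by rotation or reflection leaves 7 distinct geometric isomers.
Of these, 3 lack any improper symmetry element and so occur as enantiomeric pairs, giving 7 + 3 = 10 stereoisomers in total.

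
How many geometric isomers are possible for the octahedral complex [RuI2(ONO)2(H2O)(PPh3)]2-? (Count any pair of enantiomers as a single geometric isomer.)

The six octahedral sites form three mutually perpendicular trans pairs.
Systematic placement gives 6 geometric isomers: I cis, ONO cis (3 arrangements, 2 chiral); I cis, ONO trans; I trans, ONO cis; I trans, ONO trans.

6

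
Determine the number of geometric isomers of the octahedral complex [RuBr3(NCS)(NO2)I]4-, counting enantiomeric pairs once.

4

In an octahedral complex each vertex has one trans partner and four cis neighbours.
The distinct arrangements are (4 in all): Br mer (3 arrangements); Br fac (chiral).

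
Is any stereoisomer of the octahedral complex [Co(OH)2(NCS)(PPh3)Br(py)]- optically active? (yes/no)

An octahedron has six vertices in three trans pairs; every non-trans pair is cis.
Systematic enumeration (placing each ligand type in turn and discarding arrangements equivalent by rotation or reflection) gives 9 geometric isomers.
Of these, 6 lack any improper symmetry element and so occur as enantiomeric pairs, giving 9 + 6 = 15 stereoisomers in total.

yes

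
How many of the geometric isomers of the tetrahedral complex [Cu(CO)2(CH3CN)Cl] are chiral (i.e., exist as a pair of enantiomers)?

In a tetrahedral complex all four positions are equivalent and every pair of ligands is adjacent — there is no cis/trans distinction.
Only one geometric arrangement is possible.

0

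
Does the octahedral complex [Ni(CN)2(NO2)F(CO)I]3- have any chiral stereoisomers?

An octahedron has six vertices in three trans pairs; every non-trans pair is cis.
Exhaustive case analysis gives 9 geometric isomers.
Of these, 6 lack any improper symmetry element and so occur as enantiomeric pairs, giving 9 + 6 = 15 stereoisomers in total.

yes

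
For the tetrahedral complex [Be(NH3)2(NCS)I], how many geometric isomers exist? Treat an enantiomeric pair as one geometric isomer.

1

In a tetrahedral complex all four positions are equivalent and every pair of ligands is adjacent — there is no cis/trans distinction.
Only one geometric arrangement is possible.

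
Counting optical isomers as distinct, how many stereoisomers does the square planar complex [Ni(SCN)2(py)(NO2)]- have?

There are 2 geometric isomers: SCN cis; SCN trans.
Each arrangement has an internal mirror plane or centre of symmetry, so none is chiral.

2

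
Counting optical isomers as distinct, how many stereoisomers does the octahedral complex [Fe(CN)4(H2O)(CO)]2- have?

2

The six octahedral sites form three mutually perpendicular trans pairs.
The distinct arrangements are (2 in all): H2O and CO mutually trans; H2O and CO mutually cis.
Each arrangement has an internal mirror plane or centre of symmetry, so none is chiral.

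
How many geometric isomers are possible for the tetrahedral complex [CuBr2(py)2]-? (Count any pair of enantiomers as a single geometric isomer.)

1

In a tetrahedral complex all four positions are equivalent and every pair of ligands is adjacent — there is no cis/trans distinction.
Only one geometric arrangement is possible.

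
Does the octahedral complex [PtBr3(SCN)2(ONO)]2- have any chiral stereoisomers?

An octahedron has six vertices in three trans pairs; every non-trans pair is cis.
The distinct arrangements are (3 in all): Br mer, SCN trans; Br mer, SCN cis; Br fac, SCN cis.
Each arrangement has an internal mirror plane or centre of symmetry, so none is chiral.

no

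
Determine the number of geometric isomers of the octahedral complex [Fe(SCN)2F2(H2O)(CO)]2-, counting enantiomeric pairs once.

6

In an octahedral complex each vertex has one trans partner and four cis neighbours.
The distinct arrangements are (6 in all): SCN trans, F cis; SCN cis, F cis (3 arrangements, 2 chiral); SCN trans, F trans; SCN cis, F trans.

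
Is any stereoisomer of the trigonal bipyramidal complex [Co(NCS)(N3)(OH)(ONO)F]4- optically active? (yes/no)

yes

Systematic enumeration (placing each ligand type in turn and discarding arrangements equivalent by rotation or reflection) gives 10 geometric isomers.
Of these, 10 lack any improper symmetry element and so occur as enantiomeric pairs, giving 10 + 10 = 20 stereoisomers in total.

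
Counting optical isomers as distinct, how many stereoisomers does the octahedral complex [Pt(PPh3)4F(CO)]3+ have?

2

The six octahedral sites form three mutually perpendicular trans pairs.
Working through the distinct placements yields 2 geometric isomers: F and CO mutually trans; F and CO mutually cis.
Each arrangement has an internal mirror plane or centre of symmetry, so none is chiral.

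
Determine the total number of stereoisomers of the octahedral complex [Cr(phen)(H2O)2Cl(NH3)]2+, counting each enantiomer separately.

In an octahedral complex each vertex has one trans partner and four cis neighbours.
Each phen is bidentate and must span two cis positions.
Working through the distinct placements yields 4 geometric isomers: H2O cis (3 arrangements, 2 chiral); H2O trans.
Of these, 2 lack any improper symmetry element and so occur as enantiomeric pairs, giving 4 + 2 = 6 stereoisomers in total.

6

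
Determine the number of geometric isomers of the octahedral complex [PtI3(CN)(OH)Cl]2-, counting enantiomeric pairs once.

4

An octahedron has six vertices in three trans pairs; every non-trans pair is cis.
There are 4 geometric isomers: I mer (3 arrangements); I fac (chiral).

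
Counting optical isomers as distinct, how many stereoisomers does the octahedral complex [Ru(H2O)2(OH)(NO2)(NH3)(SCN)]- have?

15

An octahedron has six vertices in three trans pairs; every non-trans pair is cis.
Exhaustive case analysis gives 9 geometric isomers.
Of these, 6 lack any improper symmetry element and so occur as enantiomeric pairs, giving 9 + 6 = 15 stereoisomers in total.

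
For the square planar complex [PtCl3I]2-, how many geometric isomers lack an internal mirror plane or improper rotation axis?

A square has two trans pairs of vertices; adjacent vertices are cis.
Only one geometric arrangement is possible.

0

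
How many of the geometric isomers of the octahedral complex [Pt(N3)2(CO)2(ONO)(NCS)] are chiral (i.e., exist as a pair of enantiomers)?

The six octahedral sites form three mutually perpendicular trans pairs.
The distinct arrangements are (6 in all): N3 trans, CO trans; N3 cis, CO trans; N3 cis, CO cis (3 arrangements, 2 chiral); N3 trans, CO cis.
Of these, 2 lack any improper symmetry element and so occur as enantiomeric pairs, giving 6 + 2 = 8 stereoisomers in total.

2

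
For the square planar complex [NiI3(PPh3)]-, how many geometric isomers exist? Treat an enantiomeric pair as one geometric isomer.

Only one geometric arrangement is possible.

1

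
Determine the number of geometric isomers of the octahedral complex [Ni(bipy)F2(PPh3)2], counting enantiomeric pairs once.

An octahedron has six vertices in three trans pairs; every non-trans pair is cis.
Each bipy is bidentate and must span two cis positions.
Systematic placement gives 3 geometric isomers: F trans, PPh3 cis; F cis, PPh3 cis (chiral); F cis, PPh3 trans.

3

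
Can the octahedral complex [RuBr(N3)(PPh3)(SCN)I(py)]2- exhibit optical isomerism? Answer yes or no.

In an octahedral complex each vertex has one trans partner and four cis neighbours.
Systematic enumeration (placing each ligand type in turn and discarding arrangements equivalent by rotation or reflection) gives 15 geometric isomers.
Of these, 15 lack any improper symmetry element and so occur as enantiomeric pairs, giving 15 + 15 = 30 stereoisomers in total.

yes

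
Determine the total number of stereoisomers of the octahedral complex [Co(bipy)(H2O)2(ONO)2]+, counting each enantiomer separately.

4

An octahedron has six vertices in three trans pairs; every non-trans pair is cis.
Each bipy is bidentate and must span two cis positions.
The distinct arrangements are (3 in all): H2O trans, ONO cis; H2O cis, ONO cis (chiral); H2O cis, ONO trans.
One of these lacks any improper symmetry element and so occurs as an enantiomeric pair, giving 3 + 1 = 4 stereoisomers in total.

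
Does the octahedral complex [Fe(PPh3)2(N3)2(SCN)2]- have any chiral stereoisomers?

yes

An octahedron has six vertices in three trans pairs; every non-trans pair is cis.
Systematic placement gives 5 geometric isomers: PPh3 trans, N3 trans, SCN trans; PPh3 cis, N3 trans, SCN cis; PPh3 cis, N3 cis, SCN trans; PPh3 cis, N3 cis, SCN cis (chiral); PPh3 trans, N3 cis, SCN cis.
One of these lacks any improper symmetry element and so occurs as an enantiomeric pair, giving 5 + 1 = 6 stereoisomers in total.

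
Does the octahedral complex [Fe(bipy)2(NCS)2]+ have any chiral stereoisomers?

In an octahedral complex each vertex has one trans partner and four cis neighbours.
Each bipy is bidentate and must span two cis positions.
There are 2 geometric isomers: NCS trans; NCS cis (chiral).
One of these lacks any improper symmetry element and so occurs as an enantiomeric pair, giving 2 + 1 = 3 stereoisomers in total.

yes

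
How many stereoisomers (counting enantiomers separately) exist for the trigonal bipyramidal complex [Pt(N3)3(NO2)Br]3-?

4

In a trigonal bipyramid the two axial positions differ from the three equatorial ones.
The distinct arrangements are (4 in all): NO2 equatorial, Br axial; NO2 axial, Br axial; NO2 equatorial, Br equatorial; NO2 axial, Br equatorial.
Each arrangement has an internal mirror plane or centre of symmetry, so none is chiral.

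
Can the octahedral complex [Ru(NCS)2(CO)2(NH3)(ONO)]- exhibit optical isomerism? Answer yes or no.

In an octahedral complex each vertex has one trans partner and four cis neighbours.
Working through the distinct placements yields 6 geometric isomers: NCS trans, CO trans; NCS cis, CO trans; NCS cis, CO cis (3 arrangements, 2 chiral); NCS trans, CO cis.
Of these, 2 lack any improper symmetry element and so occur as enantiomeric pairs, giving 6 + 2 = 8 stereoisomers in total.

yes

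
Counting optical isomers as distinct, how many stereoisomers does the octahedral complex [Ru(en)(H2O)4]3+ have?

An octahedron has six vertices in three trans pairs; every non-trans pair is cis.
Each en is bidentate and must span two cis positions.
Only one geometric arrangement is possible.

1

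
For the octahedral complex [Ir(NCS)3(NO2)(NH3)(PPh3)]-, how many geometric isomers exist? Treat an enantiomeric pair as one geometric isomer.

Systematic placement gives 4 geometric isomers: NCS mer (3 arrangements); NCS fac (chiral).

4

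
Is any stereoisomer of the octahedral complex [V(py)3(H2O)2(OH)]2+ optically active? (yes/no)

The six octahedral sites form three mutually perpendicular trans pairs.
Working through the distinct placements yields 3 geometric isomers: py mer, H2O trans; py mer, H2O cis; py fac, H2O cis.
Each arrangement has an internal mirror plane or centre of symmetry, so none is chiral.

no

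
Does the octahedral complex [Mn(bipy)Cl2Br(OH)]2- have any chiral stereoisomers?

Each bipy is bidentate and must span two cis positions.
The distinct arrangements are (4 in all): Cl cis (3 arrangements, 2 chiral); Cl trans.
Of these, 2 lack any improper symmetry element and so occur as enantiomeric pairs, giving 4 + 2 = 6 stereoisomers in total.

yes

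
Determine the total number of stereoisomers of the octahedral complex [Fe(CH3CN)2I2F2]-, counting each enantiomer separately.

6

Working through the distinct placements yields 5 geometric isomers: CH3CN trans, I trans, F trans; CH3CN trans, I cis, F cis; CH3CN cis, I trans, F cis; CH3CN cis, I cis, F cis (chiral); CH3CN cis, I cis, F trans.
One of these lacks any improper symmetry element and so occurs as an enantiomeric pair, giving 5 + 1 = 6 stereoisomers in total.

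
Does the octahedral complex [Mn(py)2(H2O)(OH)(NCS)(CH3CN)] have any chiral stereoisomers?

An octahedron has six vertices in three trans pairs; every non-trans pair is cis.
Placing the ligands in turn and identifying arrangements related by rotation or reflection leaves 9 distinct geometric isomers.
Of these, 6 lack any improper symmetry element and so occur as enantiomeric pairs, giving 9 + 6 = 15 stereoisomers in total.

yes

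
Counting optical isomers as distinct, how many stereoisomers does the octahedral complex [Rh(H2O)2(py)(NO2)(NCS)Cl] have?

The six octahedral sites form three mutually perpendicular trans pairs.
Placing the ligands in turn and identifying arrangements related by rotation or reflection leaves 9 distinct geometric isomers.
Of these, 6 lack any improper symmetry element and so occur as enantiomeric pairs, giving 9 + 6 = 15 stereoisomers in total.

15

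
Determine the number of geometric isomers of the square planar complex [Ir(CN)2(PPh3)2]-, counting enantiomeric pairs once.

A square has two trans pairs of vertices; adjacent vertices are cis.
The distinct arrangements are (2 in all): CN cis; CN trans.

2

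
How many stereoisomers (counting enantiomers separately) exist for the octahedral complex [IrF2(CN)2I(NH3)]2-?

8

In an octahedral complex each vertex has one trans partner and four cis neighbours.
There are 6 geometric isomers: F trans, CN trans; F cis, CN trans; F cis, CN cis (3 arrangements, 2 chiral); F trans, CN cis.
Of these, 2 lack any improper symmetry element and so occur as enantiomeric pairs, giving 6 + 2 = 8 stereoisomers in total.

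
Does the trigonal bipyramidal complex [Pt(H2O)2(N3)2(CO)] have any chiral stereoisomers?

yes

In a trigonal bipyramid the two axial positions differ from the three equatorial ones.
Systematic enumeration (placing each ligand type in turn and discarding arrangements equivalent by rotation or reflection) gives 5 geometric isomers.
One of these lacks any improper symmetry element and so occurs as an enantiomeric pair, giving 5 + 1 = 6 stereoisomers in total.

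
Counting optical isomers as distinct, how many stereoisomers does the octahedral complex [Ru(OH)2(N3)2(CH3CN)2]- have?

The distinct arrangements are (5 in all): OH trans, N3 trans, CH3CN trans; OH cis, N3 cis, CH3CN trans; OH trans, N3 cis, CH3CN cis; OH cis, N3 cis, CH3CN cis (chiral); OH cis, N3 trans, CH3CN cis.
One of these lacks any improper symmetry element and so occurs as an enantiomeric pair, giving 5 + 1 = 6 stereoisomers in total.

6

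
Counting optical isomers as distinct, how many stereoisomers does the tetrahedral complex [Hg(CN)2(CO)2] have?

All four vertices of a tetrahedron are equivalent and mutually adjacent, so cis/trans isomerism cannot arise.
Only one geometric arrangement is possible.

1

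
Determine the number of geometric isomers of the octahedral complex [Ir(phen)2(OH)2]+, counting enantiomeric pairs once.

2

An octahedron has six vertices in three trans pairs; every non-trans pair is cis.
Each phen is bidentate and must span two cis positions.
The distinct arrangements are (2 in all): OH trans; OH cis (chiral).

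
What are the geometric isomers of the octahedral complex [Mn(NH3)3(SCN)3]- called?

An octahedron has six vertices in three trans pairs; every non-trans pair is cis.
There are 2 geometric isomers: NH3 mer; NH3 fac.

fac and mer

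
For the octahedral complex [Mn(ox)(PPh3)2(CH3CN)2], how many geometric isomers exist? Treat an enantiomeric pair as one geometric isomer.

An octahedron has six vertices in three trans pairs; every non-trans pair is cis.
Each ox is bidentate and must span two cis positions.
The distinct arrangements are (3 in all): PPh3 cis, CH3CN trans; PPh3 cis, CH3CN cis (chiral); PPh3 trans, CH3CN cis.

3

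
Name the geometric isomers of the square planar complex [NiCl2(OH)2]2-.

cis and trans

In a square planar complex each vertex has one trans partner and two cis neighbours.
The distinct arrangements are (2 in all): Cl cis; Cl trans.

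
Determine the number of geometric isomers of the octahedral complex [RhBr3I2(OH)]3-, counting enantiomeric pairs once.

The six octahedral sites form three mutually perpendicular trans pairs.
There are 3 geometric isomers: Br mer, I cis; Br mer, I trans; Br fac, I cis.

3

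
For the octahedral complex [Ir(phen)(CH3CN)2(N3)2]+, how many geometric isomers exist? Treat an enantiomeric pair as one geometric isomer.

3

Each phen is bidentate and must span two cis positions.
Systematic placement gives 3 geometric isomers: CH3CN trans, N3 cis; CH3CN cis, N3 cis (chiral); CH3CN cis, N3 trans.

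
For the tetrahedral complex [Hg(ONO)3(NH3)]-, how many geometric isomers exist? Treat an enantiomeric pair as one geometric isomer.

1

All four vertices of a tetrahedron are equivalent and mutually adjacent, so cis/trans isomerism cannot arise.
Only one geometric arrangement is possible.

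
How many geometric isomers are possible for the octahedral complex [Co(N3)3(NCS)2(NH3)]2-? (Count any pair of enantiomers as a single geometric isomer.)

The distinct arrangements are (3 in all): N3 mer, NCS cis; N3 mer, NCS trans; N3 fac, NCS cis.

3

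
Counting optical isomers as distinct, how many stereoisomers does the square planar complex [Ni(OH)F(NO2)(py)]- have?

A square has two trans pairs of vertices; adjacent vertices are cis.
Systematic placement gives 3 geometric isomers: (F/OH trans, NO2/py trans); (F/py trans, NO2/OH trans); (F/NO2 trans, OH/py trans).
Each arrangement has an internal mirror plane or centre of symmetry, so none is chiral.

3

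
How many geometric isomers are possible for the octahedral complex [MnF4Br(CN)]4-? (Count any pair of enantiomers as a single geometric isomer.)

An octahedron has six vertices in three trans pairs; every non-trans pair is cis.
The distinct arrangements are (2 in all): Br and CN mutually trans; Br and CN mutually cis.

2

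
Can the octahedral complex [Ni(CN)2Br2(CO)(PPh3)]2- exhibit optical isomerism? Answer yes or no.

Systematic placement gives 6 geometric isomers: CN trans, Br trans; CN cis, Br trans; CN cis, Br cis (3 arrangements, 2 chiral); CN trans, Br cis.
Of these, 2 lack any improper symmetry element and so occur as enantiomeric pairs, giving 6 + 2 = 8 stereoisomers in total.

yes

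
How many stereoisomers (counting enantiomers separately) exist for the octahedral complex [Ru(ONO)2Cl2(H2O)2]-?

6

There are 5 geometric isomers: ONO trans, Cl trans, H2O trans; ONO cis, Cl trans, H2O cis; ONO trans, Cl cis, H2O cis; ONO cis, Cl cis, H2O cis (chiral); ONO cis, Cl cis, H2O trans.
One of these lacks any improper symmetry element and so occurs as an enantiomeric pair, giving 5 + 1 = 6 stereoisomers in total.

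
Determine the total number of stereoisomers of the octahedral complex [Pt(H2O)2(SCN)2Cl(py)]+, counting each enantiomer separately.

In an octahedral complex each vertex has one trans partner and four cis neighbours.
Systematic placement gives 6 geometric isomers: H2O cis, SCN cis (3 arrangements, 2 chiral); H2O cis, SCN trans; H2O trans, SCN cis; H2O trans, SCN trans.
Of these, 2 lack any improper symmetry element and so occur as enantiomeric pairs, giving 6 + 2 = 8 stereoisomers in total.

8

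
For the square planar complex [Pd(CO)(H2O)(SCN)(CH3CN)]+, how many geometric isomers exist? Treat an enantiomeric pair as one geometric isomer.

3

A square has two trans pairs of vertices; adjacent vertices are cis.
Working through the distinct placements yields 3 geometric isomers: (CH3CN/H2O trans, CO/SCN trans); (CH3CN/SCN trans, CO/H2O trans); (CH3CN/CO trans, H2O/SCN trans).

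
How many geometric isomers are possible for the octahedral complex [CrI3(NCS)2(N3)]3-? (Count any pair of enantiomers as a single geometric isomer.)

3

An octahedron has six vertices in three trans pairs; every non-trans pair is cis.
Systematic placement gives 3 geometric isomers: I mer, NCS trans; I mer, NCS cis; I fac, NCS cis.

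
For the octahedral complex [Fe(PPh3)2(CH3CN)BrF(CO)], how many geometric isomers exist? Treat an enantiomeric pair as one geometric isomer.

The six octahedral sites form three mutually perpendicular trans pairs.
Systematic enumeration (placing each ligand type in turn and discarding arrangements equivalent by rotation or reflection) gives 9 geometric isomers.

9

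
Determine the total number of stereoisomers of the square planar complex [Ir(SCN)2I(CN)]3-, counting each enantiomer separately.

2

A square has two trans pairs of vertices; adjacent vertices are cis.
Working through the distinct placements yields 2 geometric isomers: SCN cis; SCN trans.
Each arrangement has an internal mirror plane or centre of symmetry, so none is chiral.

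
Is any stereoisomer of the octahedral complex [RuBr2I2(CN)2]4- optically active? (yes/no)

The six octahedral sites form three mutually perpendicular trans pairs.
The distinct arrangements are (5 in all): Br trans, I trans, CN trans; Br trans, I cis, CN cis; Br cis, I trans, CN cis; Br cis, I cis, CN cis (chiral); Br cis, I cis, CN trans.
One of these lacks any improper symmetry element and so occurs as an enantiomeric pair, giving 5 + 1 = 6 stereoisomers in total.

yes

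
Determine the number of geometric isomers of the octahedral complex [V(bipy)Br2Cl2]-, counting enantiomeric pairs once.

The six octahedral sites form three mutually perpendicular trans pairs.
Each bipy is bidentate and must span two cis positions.
The distinct arrangements are (3 in all): Br trans, Cl cis; Br cis, Cl cis (chiral); Br cis, Cl trans.

3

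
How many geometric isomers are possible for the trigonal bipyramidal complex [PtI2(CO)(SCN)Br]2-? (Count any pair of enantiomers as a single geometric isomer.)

In a trigonal bipyramid the two axial positions differ from the three equatorial ones.
Systematic enumeration (placing each ligand type in turn and discarding arrangements equivalent by rotation or reflection) gives 7 geometric isomers.

7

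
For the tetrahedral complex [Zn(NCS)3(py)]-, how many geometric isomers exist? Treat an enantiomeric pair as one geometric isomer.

All four vertices of a tetrahedron are equivalent and mutually adjacent, so cis/trans isomerism cannot arise.
Only one geometric arrangement is possible.

1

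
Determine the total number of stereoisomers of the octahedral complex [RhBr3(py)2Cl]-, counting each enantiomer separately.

An octahedron has six vertices in three trans pairs; every non-trans pair is cis.
The distinct arrangements are (3 in all): Br mer, py trans; Br mer, py cis; Br fac, py cis.
Each arrangement has an internal mirror plane or centre of symmetry, so none is chiral.

3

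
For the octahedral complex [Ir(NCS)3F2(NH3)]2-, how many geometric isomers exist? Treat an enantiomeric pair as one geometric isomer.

The distinct arrangements are (3 in all): NCS mer, F trans; NCS fac, F cis; NCS mer, F cis.

3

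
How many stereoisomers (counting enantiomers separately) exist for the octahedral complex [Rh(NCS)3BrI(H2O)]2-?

5

An octahedron has six vertices in three trans pairs; every non-trans pair is cis.
Systematic placement gives 4 geometric isomers: NCS mer (3 arrangements); NCS fac (chiral).
One of these lacks any improper symmetry element and so occurs as an enantiomeric pair, giving 4 + 1 = 5 stereoisomers in total.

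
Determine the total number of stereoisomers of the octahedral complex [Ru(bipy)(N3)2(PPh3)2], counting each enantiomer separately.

An octahedron has six vertices in three trans pairs; every non-trans pair is cis.
Each bipy is bidentate and must span two cis positions.
The distinct arrangements are (3 in all): N3 trans, PPh3 cis; N3 cis, PPh3 cis (chiral); N3 cis, PPh3 trans.
One of these lacks any improper symmetry element and so occurs as an enantiomeric pair, giving 3 + 1 = 4 stereoisomers in total.

4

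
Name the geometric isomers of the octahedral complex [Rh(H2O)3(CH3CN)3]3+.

In an octahedral complex each vertex has one trans partner and four cis neighbours.
There are 2 geometric isomers: H2O mer; H2O fac.

fac and mer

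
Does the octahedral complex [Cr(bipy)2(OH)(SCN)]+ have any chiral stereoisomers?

yes

The six octahedral sites form three mutually perpendicular trans pairs.
Each bipy is bidentate and must span two cis positions.
There are 2 geometric isomers: OH and SCN mutually trans; OH and SCN mutually cis (chiral).
One of these lacks any improper symmetry element and so occurs as an enantiomeric pair, giving 2 + 1 = 3 stereoisomers in total.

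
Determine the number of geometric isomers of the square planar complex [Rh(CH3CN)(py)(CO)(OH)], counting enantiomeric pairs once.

In a square planar complex each vertex has one trans partner and two cis neighbours.
There are 3 geometric isomers: (CH3CN/OH trans, CO/py trans); (CH3CN/py trans, CO/OH trans); (CH3CN/CO trans, OH/py trans).

3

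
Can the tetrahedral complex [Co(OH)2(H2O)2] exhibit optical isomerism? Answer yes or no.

All four vertices of a tetrahedron are equivalent and mutually adjacent, so cis/trans isomerism cannot arise.
Only one geometric arrangement is possible.

no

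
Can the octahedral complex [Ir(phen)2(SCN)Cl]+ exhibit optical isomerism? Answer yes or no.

yes

Each phen is bidentate and must span two cis positions.
There are 2 geometric isomers: SCN and Cl mutually trans; SCN and Cl mutually cis (chiral).
One of these lacks any improper symmetry element and so occurs as an enantiomeric pair, giving 2 + 1 = 3 stereoisomers in total.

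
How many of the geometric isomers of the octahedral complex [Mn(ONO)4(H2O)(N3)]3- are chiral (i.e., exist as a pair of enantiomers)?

An octahedron has six vertices in three trans pairs; every non-trans pair is cis.
Working through the distinct placements yields 2 geometric isomers: H2O and N3 mutually trans; H2O and N3 mutually cis.
Each arrangement has an internal mirror plane or centre of symmetry, so none is chiral.

0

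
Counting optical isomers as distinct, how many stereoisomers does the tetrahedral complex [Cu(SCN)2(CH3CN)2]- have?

In a tetrahedral complex all four positions are equivalent and every pair of ligands is adjacent — there is no cis/trans distinction.
Only one geometric arrangement is possible.

1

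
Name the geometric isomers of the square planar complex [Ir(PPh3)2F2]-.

A square has two trans pairs of vertices; adjacent vertices are cis.
The distinct arrangements are (2 in all): PPh3 cis; PPh3 trans.

cis and trans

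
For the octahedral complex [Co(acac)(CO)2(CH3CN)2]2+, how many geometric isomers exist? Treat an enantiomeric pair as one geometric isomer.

3

In an octahedral complex each vertex has one trans partner and four cis neighbours.
Each acac is bidentate and must span two cis positions.
The distinct arrangements are (3 in all): CO cis, CH3CN trans; CO cis, CH3CN cis (chiral); CO trans, CH3CN cis.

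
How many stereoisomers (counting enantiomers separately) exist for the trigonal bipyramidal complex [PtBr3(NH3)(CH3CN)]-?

4

A trigonal bipyramid has two axial and three equatorial sites, which are chemically inequivalent.
There are 4 geometric isomers: NH3 equatorial, CH3CN equatorial; NH3 equatorial, CH3CN axial; NH3 axial, CH3CN equatorial; NH3 axial, CH3CN axial.
Each arrangement has an internal mirror plane or centre of symmetry, so none is chiral.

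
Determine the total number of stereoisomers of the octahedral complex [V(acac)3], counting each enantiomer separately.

2

The six octahedral sites form three mutually perpendicular trans pairs.
Each acac is bidentate and must span two cis positions.
Only one geometric arrangement is possible; it has no improper symmetry element, so it exists as a pair of enantiomers (2 stereoisomers).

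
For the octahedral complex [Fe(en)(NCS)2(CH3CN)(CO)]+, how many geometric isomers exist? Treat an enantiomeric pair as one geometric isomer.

4

Each en is bidentate and must span two cis positions.
The distinct arrangements are (4 in all): NCS cis (3 arrangements, 2 chiral); NCS trans.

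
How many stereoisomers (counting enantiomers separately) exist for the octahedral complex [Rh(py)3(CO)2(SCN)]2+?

3

An octahedron has six vertices in three trans pairs; every non-trans pair is cis.
There are 3 geometric isomers: py mer, CO trans; py mer, CO cis; py fac, CO cis.
Each arrangement has an internal mirror plane or centre of symmetry, so none is chiral.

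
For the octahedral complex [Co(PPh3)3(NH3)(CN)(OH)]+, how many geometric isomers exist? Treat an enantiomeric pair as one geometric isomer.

In an octahedral complex each vertex has one trans partner and four cis neighbours.
The distinct arrangements are (4 in all): PPh3 mer (3 arrangements); PPh3 fac (chiral).

4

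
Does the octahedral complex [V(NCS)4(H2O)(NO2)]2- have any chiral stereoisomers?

An octahedron has six vertices in three trans pairs; every non-trans pair is cis.
Working through the distinct placements yields 2 geometric isomers: H2O and NO2 mutually cis; H2O and NO2 mutually trans.
Each arrangement has an internal mirror plane or centre of symmetry, so none is chiral.

no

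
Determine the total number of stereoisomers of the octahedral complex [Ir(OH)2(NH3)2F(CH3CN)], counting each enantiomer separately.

Systematic placement gives 6 geometric isomers: OH trans, NH3 trans; OH cis, NH3 cis (3 arrangements, 2 chiral); OH trans, NH3 cis; OH cis, NH3 trans.
Of these, 2 lack any improper symmetry element and so occur as enantiomeric pairs, giving 6 + 2 = 8 stereoisomers in total.

8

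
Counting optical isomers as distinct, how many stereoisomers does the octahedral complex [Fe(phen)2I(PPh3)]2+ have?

3

The six octahedral sites form three mutually perpendicular trans pairs.
Each phen is bidentate and must span two cis positions.
Working through the distinct placements yields 2 geometric isomers: I and PPh3 mutually trans; I and PPh3 mutually cis (chiral).
One of these lacks any improper symmetry element and so occurs as an enantiomeric pair, giving 2 + 1 = 3 stereoisomers in total.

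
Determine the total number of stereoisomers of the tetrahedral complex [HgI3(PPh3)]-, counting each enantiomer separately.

1

Only one geometric arrangement is possible.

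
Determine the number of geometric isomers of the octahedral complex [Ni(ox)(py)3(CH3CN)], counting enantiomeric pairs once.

Each ox is bidentate and must span two cis positions.
Working through the distinct placements yields 2 geometric isomers: py mer; py fac.

2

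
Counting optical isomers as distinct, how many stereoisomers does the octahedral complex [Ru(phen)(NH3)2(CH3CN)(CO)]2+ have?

6

An octahedron has six vertices in three trans pairs; every non-trans pair is cis.
Each phen is bidentate and must span two cis positions.
There are 4 geometric isomers: NH3 cis (3 arrangements, 2 chiral); NH3 trans.
Of these, 2 lack any improper symmetry element and so occur as enantiomeric pairs, giving 4 + 2 = 6 stereoisomers in total.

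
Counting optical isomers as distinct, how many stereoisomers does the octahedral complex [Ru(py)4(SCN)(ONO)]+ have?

There are 2 geometric isomers: SCN and ONO mutually trans; SCN and ONO mutually cis.
Each arrangement has an internal mirror plane or centre of symmetry, so none is chiral.

2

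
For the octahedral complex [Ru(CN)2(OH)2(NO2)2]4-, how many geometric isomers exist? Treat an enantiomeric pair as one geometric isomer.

5

The six octahedral sites form three mutually perpendicular trans pairs.
Systematic placement gives 5 geometric isomers: CN trans, OH trans, NO2 trans; CN trans, OH cis, NO2 cis; CN cis, OH trans, NO2 cis; CN cis, OH cis, NO2 cis (chiral); CN cis, OH cis, NO2 trans.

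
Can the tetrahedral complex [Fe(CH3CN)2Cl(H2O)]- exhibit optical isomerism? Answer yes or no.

In a tetrahedral complex all four positions are equivalent and every pair of ligands is adjacent — there is no cis/trans distinction.
Only one geometric arrangement is possible.

no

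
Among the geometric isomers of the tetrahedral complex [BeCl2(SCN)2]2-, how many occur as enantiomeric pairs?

All four vertices of a tetrahedron are equivalent and mutually adjacent, so cis/trans isomerism cannot arise.
Only one geometric arrangement is possible.

0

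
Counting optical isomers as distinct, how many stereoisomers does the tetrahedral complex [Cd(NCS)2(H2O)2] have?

All four vertices of a tetrahedron are equivalent and mutually adjacent, so cis/trans isomerism cannot arise.
Only one geometric arrangement is possible.

1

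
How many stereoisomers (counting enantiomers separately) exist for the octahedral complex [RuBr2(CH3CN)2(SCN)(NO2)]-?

8

The six octahedral sites form three mutually perpendicular trans pairs.
There are 6 geometric isomers: Br trans, CH3CN trans; Br trans, CH3CN cis; Br cis, CH3CN cis (3 arrangements, 2 chiral); Br cis, CH3CN trans.
Of these, 2 lack any improper symmetry element and so occur as enantiomeric pairs, giving 6 + 2 = 8 stereoisomers in total.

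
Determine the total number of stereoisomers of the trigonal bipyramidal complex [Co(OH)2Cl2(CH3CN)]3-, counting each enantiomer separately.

A trigonal bipyramid has two axial and three equatorial sites, which are chemically inequivalent.
Systematic enumeration (placing each ligand type in turn and discarding arrangements equivalent by rotation or reflection) gives 5 geometric isomers.
One of these lacks any improper symmetry element and so occurs as an enantiomeric pair, giving 5 + 1 = 6 stereoisomers in total.

6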